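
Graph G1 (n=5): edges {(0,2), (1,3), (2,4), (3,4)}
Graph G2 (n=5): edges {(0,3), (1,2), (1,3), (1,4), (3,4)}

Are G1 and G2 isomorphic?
No, not isomorphic

The graphs are NOT isomorphic.

Counting triangles (3-cliques): G1 has 0, G2 has 1.
Triangle count is an isomorphism invariant, so differing triangle counts rule out isomorphism.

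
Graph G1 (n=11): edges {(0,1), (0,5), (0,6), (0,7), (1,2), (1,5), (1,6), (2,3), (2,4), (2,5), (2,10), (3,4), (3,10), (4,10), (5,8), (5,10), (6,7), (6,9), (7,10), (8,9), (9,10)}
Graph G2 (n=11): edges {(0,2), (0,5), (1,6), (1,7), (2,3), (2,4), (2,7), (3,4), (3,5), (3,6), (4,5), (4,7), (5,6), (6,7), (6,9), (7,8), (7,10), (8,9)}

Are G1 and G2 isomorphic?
No, not isomorphic

The graphs are NOT isomorphic.

Degrees in G1: deg(0)=4, deg(1)=4, deg(2)=5, deg(3)=3, deg(4)=3, deg(5)=5, deg(6)=4, deg(7)=3, deg(8)=2, deg(9)=3, deg(10)=6.
Sorted degree sequence of G1: [6, 5, 5, 4, 4, 4, 3, 3, 3, 3, 2].
Degrees in G2: deg(0)=2, deg(1)=2, deg(2)=4, deg(3)=4, deg(4)=4, deg(5)=4, deg(6)=5, deg(7)=6, deg(8)=2, deg(9)=2, deg(10)=1.
Sorted degree sequence of G2: [6, 5, 4, 4, 4, 4, 2, 2, 2, 2, 1].
The (sorted) degree sequence is an isomorphism invariant, so since G1 and G2 have different degree sequences they cannot be isomorphic.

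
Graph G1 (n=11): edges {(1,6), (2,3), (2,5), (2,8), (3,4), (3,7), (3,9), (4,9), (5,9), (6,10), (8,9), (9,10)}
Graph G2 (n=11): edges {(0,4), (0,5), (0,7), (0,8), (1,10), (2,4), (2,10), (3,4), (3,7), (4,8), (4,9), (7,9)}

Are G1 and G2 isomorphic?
Yes, isomorphic

The graphs are isomorphic.
One valid mapping φ: V(G1) → V(G2): 0→6, 1→1, 2→7, 3→0, 4→8, 5→9, 6→10, 7→5, 8→3, 9→4, 10→2

Verify φ preserves adjacency — for each edge of G1, its image is an edge of G2:
  (1,6) → (φ(1),φ(6)) = (1,10) ∈ E(G2) ✓
  (2,3) → (φ(2),φ(3)) = (0,7) ∈ E(G2) ✓
  (2,5) → (φ(2),φ(5)) = (7,9) ∈ E(G2) ✓
  (2,8) → (φ(2),φ(8)) = (3,7) ∈ E(G2) ✓
  (3,4) → (φ(3),φ(4)) = (0,8) ∈ E(G2) ✓
  (3,7) → (φ(3),φ(7)) = (0,5) ∈ E(G2) ✓
  (3,9) → (φ(3),φ(9)) = (0,4) ∈ E(G2) ✓
  (4,9) → (φ(4),φ(9)) = (4,8) ∈ E(G2) ✓
  (5,9) → (φ(5),φ(9)) = (4,9) ∈ E(G2) ✓
  (6,10) → (φ(6),φ(10)) = (2,10) ∈ E(G2) ✓
  (8,9) → (φ(8),φ(9)) = (3,4) ∈ E(G2) ✓
  (9,10) → (φ(9),φ(10)) = (2,4) ∈ E(G2) ✓
All 12 edges of G1 map to edges of G2, and |E(G1)| = |E(G2)| = 12, so φ is a bijection on edges as well as vertices. Hence G1 ≅ G2.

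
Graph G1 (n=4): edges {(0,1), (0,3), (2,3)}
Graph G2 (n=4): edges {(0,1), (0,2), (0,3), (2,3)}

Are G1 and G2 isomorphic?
No, not isomorphic

The graphs are NOT isomorphic.

Counting edges: G1 has 3 edge(s); G2 has 4 edge(s).
Edge count is an isomorphism invariant (a bijection on vertices induces a bijection on edges), so differing edge counts rule out isomorphism.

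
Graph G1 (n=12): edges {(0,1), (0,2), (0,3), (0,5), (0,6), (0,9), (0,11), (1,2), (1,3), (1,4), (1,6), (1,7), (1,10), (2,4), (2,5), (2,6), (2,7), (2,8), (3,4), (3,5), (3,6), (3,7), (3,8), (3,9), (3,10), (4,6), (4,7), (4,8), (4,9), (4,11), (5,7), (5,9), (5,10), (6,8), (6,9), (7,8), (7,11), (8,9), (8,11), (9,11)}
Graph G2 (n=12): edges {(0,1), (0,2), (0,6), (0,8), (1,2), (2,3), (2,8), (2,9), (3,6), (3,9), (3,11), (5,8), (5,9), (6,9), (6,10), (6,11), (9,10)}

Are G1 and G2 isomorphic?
No, not isomorphic

The graphs are NOT isomorphic.

Connected components of G1: 1 component(s) with vertex sets [[0, 1, 2, 3, 4, 5, 6, 7, 8, 9, 10, 11]], sizes [12].
Connected components of G2: 3 component(s) with vertex sets [[4], [7], [0, 1, 2, 3, 5, 6, 8, 9, 10, 11]], sizes [1, 1, 10].
The number of connected components (and the multiset of component sizes) is an isomorphism invariant — an isomorphism maps each component of G1 bijectively onto a component of G2. Since G1 has 1 component(s) and G2 has 3, they cannot be isomorphic.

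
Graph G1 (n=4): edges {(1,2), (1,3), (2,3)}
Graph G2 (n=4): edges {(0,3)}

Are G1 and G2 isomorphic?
No, not isomorphic

The graphs are NOT isomorphic.

Connected components of G1: 2 component(s) with vertex sets [[0], [1, 2, 3]], sizes [1, 3].
Connected components of G2: 3 component(s) with vertex sets [[1], [2], [0, 3]], sizes [1, 1, 2].
The number of connected components (and the multiset of component sizes) is an isomorphism invariant — an isomorphism maps each component of G1 bijectively onto a component of G2. Since G1 has 2 component(s) and G2 has 3, they cannot be isomorphic.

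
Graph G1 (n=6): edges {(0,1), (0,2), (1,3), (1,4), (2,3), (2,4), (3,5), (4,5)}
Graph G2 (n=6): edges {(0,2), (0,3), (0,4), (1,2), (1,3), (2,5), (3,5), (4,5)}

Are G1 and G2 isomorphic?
Yes, isomorphic

The graphs are isomorphic.
One valid mapping φ: V(G1) → V(G2): 0→4, 1→0, 2→5, 3→2, 4→3, 5→1

Verify φ preserves adjacency — for each edge of G1, its image is an edge of G2:
  (0,1) → (φ(0),φ(1)) = (0,4) ∈ E(G2) ✓
  (0,2) → (φ(0),φ(2)) = (4,5) ∈ E(G2) ✓
  (1,3) → (φ(1),φ(3)) = (0,2) ∈ E(G2) ✓
  (1,4) → (φ(1),φ(4)) = (0,3) ∈ E(G2) ✓
  (2,3) → (φ(2),φ(3)) = (2,5) ∈ E(G2) ✓
  (2,4) → (φ(2),φ(4)) = (3,5) ∈ E(G2) ✓
  (3,5) → (φ(3),φ(5)) = (1,2) ∈ E(G2) ✓
  (4,5) → (φ(4),φ(5)) = (1,3) ∈ E(G2) ✓
All 8 edges of G1 map to edges of G2, and |E(G1)| = |E(G2)| = 8, so φ is a bijection on edges as well as vertices. Hence G1 ≅ G2.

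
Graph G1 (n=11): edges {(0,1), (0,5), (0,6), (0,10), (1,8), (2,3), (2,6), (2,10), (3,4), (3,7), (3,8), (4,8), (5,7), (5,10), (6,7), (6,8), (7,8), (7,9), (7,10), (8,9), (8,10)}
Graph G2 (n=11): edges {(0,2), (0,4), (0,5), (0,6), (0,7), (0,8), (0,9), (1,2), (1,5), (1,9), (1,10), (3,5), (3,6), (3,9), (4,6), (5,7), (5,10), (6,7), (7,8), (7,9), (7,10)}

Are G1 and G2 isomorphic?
Yes, isomorphic

The graphs are isomorphic.
One valid mapping φ: V(G1) → V(G2): 0→1, 1→2, 2→3, 3→6, 4→4, 5→10, 6→9, 7→7, 8→0, 9→8, 10→5

Verify φ preserves adjacency — for each edge of G1, its image is an edge of G2:
  (0,1) → (φ(0),φ(1)) = (1,2) ∈ E(G2) ✓
  (0,5) → (φ(0),φ(5)) = (1,10) ∈ E(G2) ✓
  (0,6) → (φ(0),φ(6)) = (1,9) ∈ E(G2) ✓
  (0,10) → (φ(0),φ(10)) = (1,5) ∈ E(G2) ✓
  (1,8) → (φ(1),φ(8)) = (0,2) ∈ E(G2) ✓
  (2,3) → (φ(2),φ(3)) = (3,6) ∈ E(G2) ✓
  (2,6) → (φ(2),φ(6)) = (3,9) ∈ E(G2) ✓
  (2,10) → (φ(2),φ(10)) = (3,5) ∈ E(G2) ✓
  (3,4) → (φ(3),φ(4)) = (4,6) ∈ E(G2) ✓
  (3,7) → (φ(3),φ(7)) = (6,7) ∈ E(G2) ✓
  (3,8) → (φ(3),φ(8)) = (0,6) ∈ E(G2) ✓
  (4,8) → (φ(4),φ(8)) = (0,4) ∈ E(G2) ✓
  (5,7) → (φ(5),φ(7)) = (7,10) ∈ E(G2) ✓
  (5,10) → (φ(5),φ(10)) = (5,10) ∈ E(G2) ✓
  (6,7) → (φ(6),φ(7)) = (7,9) ∈ E(G2) ✓
  (6,8) → (φ(6),φ(8)) = (0,9) ∈ E(G2) ✓
  (7,8) → (φ(7),φ(8)) = (0,7) ∈ E(G2) ✓
  (7,9) → (φ(7),φ(9)) = (7,8) ∈ E(G2) ✓
  (7,10) → (φ(7),φ(10)) = (5,7) ∈ E(G2) ✓
  (8,9) → (φ(8),φ(9)) = (0,8) ∈ E(G2) ✓
  (8,10) → (φ(8),φ(10)) = (0,5) ∈ E(G2) ✓
All 21 edges of G1 map to edges of G2, and |E(G1)| = |E(G2)| = 21, so φ is a bijection on edges as well as vertices. Hence G1 ≅ G2.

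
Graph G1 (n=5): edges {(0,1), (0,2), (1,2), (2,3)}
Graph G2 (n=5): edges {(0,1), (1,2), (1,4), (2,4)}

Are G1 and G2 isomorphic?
Yes, isomorphic

The graphs are isomorphic.
One valid mapping φ: V(G1) → V(G2): 0→4, 1→2, 2→1, 3→0, 4→3

Verify φ preserves adjacency — for each edge of G1, its image is an edge of G2:
  (0,1) → (φ(0),φ(1)) = (2,4) ∈ E(G2) ✓
  (0,2) → (φ(0),φ(2)) = (1,4) ∈ E(G2) ✓
  (1,2) → (φ(1),φ(2)) = (1,2) ∈ E(G2) ✓
  (2,3) → (φ(2),φ(3)) = (0,1) ∈ E(G2) ✓
All 4 edges of G1 map to edges of G2, and |E(G1)| = |E(G2)| = 4, so φ is a bijection on edges as well as vertices. Hence G1 ≅ G2.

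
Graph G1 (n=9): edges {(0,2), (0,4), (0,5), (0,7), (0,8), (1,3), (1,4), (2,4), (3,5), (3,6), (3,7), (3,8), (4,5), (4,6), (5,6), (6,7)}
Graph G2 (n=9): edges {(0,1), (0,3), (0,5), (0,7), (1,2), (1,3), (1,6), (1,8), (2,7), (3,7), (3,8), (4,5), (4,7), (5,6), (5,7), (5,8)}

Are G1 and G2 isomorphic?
Yes, isomorphic

The graphs are isomorphic.
One valid mapping φ: V(G1) → V(G2): 0→5, 1→2, 2→4, 3→1, 4→7, 5→0, 6→3, 7→8, 8→6

Verify φ preserves adjacency — for each edge of G1, its image is an edge of G2:
  (0,2) → (φ(0),φ(2)) = (4,5) ∈ E(G2) ✓
  (0,4) → (φ(0),φ(4)) = (5,7) ∈ E(G2) ✓
  (0,5) → (φ(0),φ(5)) = (0,5) ∈ E(G2) ✓
  (0,7) → (φ(0),φ(7)) = (5,8) ∈ E(G2) ✓
  (0,8) → (φ(0),φ(8)) = (5,6) ∈ E(G2) ✓
  (1,3) → (φ(1),φ(3)) = (1,2) ∈ E(G2) ✓
  (1,4) → (φ(1),φ(4)) = (2,7) ∈ E(G2) ✓
  (2,4) → (φ(2),φ(4)) = (4,7) ∈ E(G2) ✓
  (3,5) → (φ(3),φ(5)) = (0,1) ∈ E(G2) ✓
  (3,6) → (φ(3),φ(6)) = (1,3) ∈ E(G2) ✓
  (3,7) → (φ(3),φ(7)) = (1,8) ∈ E(G2) ✓
  (3,8) → (φ(3),φ(8)) = (1,6) ∈ E(G2) ✓
  (4,5) → (φ(4),φ(5)) = (0,7) ∈ E(G2) ✓
  (4,6) → (φ(4),φ(6)) = (3,7) ∈ E(G2) ✓
  (5,6) → (φ(5),φ(6)) = (0,3) ∈ E(G2) ✓
  (6,7) → (φ(6),φ(7)) = (3,8) ∈ E(G2) ✓
All 16 edges of G1 map to edges of G2, and |E(G1)| = |E(G2)| = 16, so φ is a bijection on edges as well as vertices. Hence G1 ≅ G2.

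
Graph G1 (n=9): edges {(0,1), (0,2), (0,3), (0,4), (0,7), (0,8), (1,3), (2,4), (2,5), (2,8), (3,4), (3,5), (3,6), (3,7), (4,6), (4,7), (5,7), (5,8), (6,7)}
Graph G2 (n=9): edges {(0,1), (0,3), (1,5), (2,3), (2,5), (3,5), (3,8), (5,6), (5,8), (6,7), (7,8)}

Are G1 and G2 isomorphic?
No, not isomorphic

The graphs are NOT isomorphic.

Counting triangles (3-cliques): G1 has 12, G2 has 2.
Triangle count is an isomorphism invariant, so differing triangle counts rule out isomorphism.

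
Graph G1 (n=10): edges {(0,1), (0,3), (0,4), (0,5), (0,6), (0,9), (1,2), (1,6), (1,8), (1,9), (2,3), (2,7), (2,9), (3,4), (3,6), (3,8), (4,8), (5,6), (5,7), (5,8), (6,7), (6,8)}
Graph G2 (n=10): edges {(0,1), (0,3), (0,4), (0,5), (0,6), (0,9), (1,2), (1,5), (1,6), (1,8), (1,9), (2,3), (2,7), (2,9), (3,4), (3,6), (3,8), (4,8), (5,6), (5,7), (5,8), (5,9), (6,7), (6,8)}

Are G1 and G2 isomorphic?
No, not isomorphic

The graphs are NOT isomorphic.

Counting edges: G1 has 22 edge(s); G2 has 24 edge(s).
Edge count is an isomorphism invariant (a bijection on vertices induces a bijection on edges), so differing edge counts rule out isomorphism.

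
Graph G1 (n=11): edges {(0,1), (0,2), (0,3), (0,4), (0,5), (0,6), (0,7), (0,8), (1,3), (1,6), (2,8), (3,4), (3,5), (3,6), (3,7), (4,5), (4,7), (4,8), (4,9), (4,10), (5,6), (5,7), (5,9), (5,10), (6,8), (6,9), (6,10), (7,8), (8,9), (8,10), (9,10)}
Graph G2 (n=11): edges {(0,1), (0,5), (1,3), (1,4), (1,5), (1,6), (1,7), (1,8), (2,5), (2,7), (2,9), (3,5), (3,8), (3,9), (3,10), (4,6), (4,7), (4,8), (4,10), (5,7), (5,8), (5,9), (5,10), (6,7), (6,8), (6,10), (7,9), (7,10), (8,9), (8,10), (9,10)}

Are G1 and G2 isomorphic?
Yes, isomorphic

The graphs are isomorphic.
One valid mapping φ: V(G1) → V(G2): 0→5, 1→2, 2→0, 3→9, 4→8, 5→10, 6→7, 7→3, 8→1, 9→4, 10→6

Verify φ preserves adjacency — for each edge of G1, its image is an edge of G2:
  (0,1) → (φ(0),φ(1)) = (2,5) ∈ E(G2) ✓
  (0,2) → (φ(0),φ(2)) = (0,5) ∈ E(G2) ✓
  (0,3) → (φ(0),φ(3)) = (5,9) ∈ E(G2) ✓
  (0,4) → (φ(0),φ(4)) = (5,8) ∈ E(G2) ✓
  (0,5) → (φ(0),φ(5)) = (5,10) ∈ E(G2) ✓
  (0,6) → (φ(0),φ(6)) = (5,7) ∈ E(G2) ✓
  (0,7) → (φ(0),φ(7)) = (3,5) ∈ E(G2) ✓
  (0,8) → (φ(0),φ(8)) = (1,5) ∈ E(G2) ✓
  (1,3) → (φ(1),φ(3)) = (2,9) ∈ E(G2) ✓
  (1,6) → (φ(1),φ(6)) = (2,7) ∈ E(G2) ✓
  (2,8) → (φ(2),φ(8)) = (0,1) ∈ E(G2) ✓
  (3,4) → (φ(3),φ(4)) = (8,9) ∈ E(G2) ✓
  (3,5) → (φ(3),φ(5)) = (9,10) ∈ E(G2) ✓
  (3,6) → (φ(3),φ(6)) = (7,9) ∈ E(G2) ✓
  (3,7) → (φ(3),φ(7)) = (3,9) ∈ E(G2) ✓
  (4,5) → (φ(4),φ(5)) = (8,10) ∈ E(G2) ✓
  (4,7) → (φ(4),φ(7)) = (3,8) ∈ E(G2) ✓
  (4,8) → (φ(4),φ(8)) = (1,8) ∈ E(G2) ✓
  (4,9) → (φ(4),φ(9)) = (4,8) ∈ E(G2) ✓
  (4,10) → (φ(4),φ(10)) = (6,8) ∈ E(G2) ✓
  (5,6) → (φ(5),φ(6)) = (7,10) ∈ E(G2) ✓
  (5,7) → (φ(5),φ(7)) = (3,10) ∈ E(G2) ✓
  (5,9) → (φ(5),φ(9)) = (4,10) ∈ E(G2) ✓
  (5,10) → (φ(5),φ(10)) = (6,10) ∈ E(G2) ✓
  (6,8) → (φ(6),φ(8)) = (1,7) ∈ E(G2) ✓
  (6,9) → (φ(6),φ(9)) = (4,7) ∈ E(G2) ✓
  (6,10) → (φ(6),φ(10)) = (6,7) ∈ E(G2) ✓
  (7,8) → (φ(7),φ(8)) = (1,3) ∈ E(G2) ✓
  (8,9) → (φ(8),φ(9)) = (1,4) ∈ E(G2) ✓
  (8,10) → (φ(8),φ(10)) = (1,6) ∈ E(G2) ✓
  (9,10) → (φ(9),φ(10)) = (4,6) ∈ E(G2) ✓
All 31 edges of G1 map to edges of G2, and |E(G1)| = |E(G2)| = 31, so φ is a bijection on edges as well as vertices. Hence G1 ≅ G2.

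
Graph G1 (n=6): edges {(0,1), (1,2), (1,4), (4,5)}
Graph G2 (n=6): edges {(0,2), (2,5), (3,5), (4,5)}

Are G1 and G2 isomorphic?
Yes, isomorphic

The graphs are isomorphic.
One valid mapping φ: V(G1) → V(G2): 0→4, 1→5, 2→3, 3→1, 4→2, 5→0

Verify φ preserves adjacency — for each edge of G1, its image is an edge of G2:
  (0,1) → (φ(0),φ(1)) = (4,5) ∈ E(G2) ✓
  (1,2) → (φ(1),φ(2)) = (3,5) ∈ E(G2) ✓
  (1,4) → (φ(1),φ(4)) = (2,5) ∈ E(G2) ✓
  (4,5) → (φ(4),φ(5)) = (0,2) ∈ E(G2) ✓
All 4 edges of G1 map to edges of G2, and |E(G1)| = |E(G2)| = 4, so φ is a bijection on edges as well as vertices. Hence G1 ≅ G2.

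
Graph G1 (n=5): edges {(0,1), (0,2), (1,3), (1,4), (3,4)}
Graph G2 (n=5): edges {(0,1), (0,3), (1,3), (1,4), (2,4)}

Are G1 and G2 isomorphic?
Yes, isomorphic

The graphs are isomorphic.
One valid mapping φ: V(G1) → V(G2): 0→4, 1→1, 2→2, 3→3, 4→0

Verify φ preserves adjacency — for each edge of G1, its image is an edge of G2:
  (0,1) → (φ(0),φ(1)) = (1,4) ∈ E(G2) ✓
  (0,2) → (φ(0),φ(2)) = (2,4) ∈ E(G2) ✓
  (1,3) → (φ(1),φ(3)) = (1,3) ∈ E(G2) ✓
  (1,4) → (φ(1),φ(4)) = (0,1) ∈ E(G2) ✓
  (3,4) → (φ(3),φ(4)) = (0,3) ∈ E(G2) ✓
All 5 edges of G1 map to edges of G2, and |E(G1)| = |E(G2)| = 5, so φ is a bijection on edges as well as vertices. Hence G1 ≅ G2.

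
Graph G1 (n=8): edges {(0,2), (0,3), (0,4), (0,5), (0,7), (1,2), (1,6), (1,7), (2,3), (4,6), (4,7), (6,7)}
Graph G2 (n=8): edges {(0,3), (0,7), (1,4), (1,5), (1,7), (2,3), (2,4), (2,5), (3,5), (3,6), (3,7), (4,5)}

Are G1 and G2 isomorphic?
Yes, isomorphic

The graphs are isomorphic.
One valid mapping φ: V(G1) → V(G2): 0→3, 1→1, 2→7, 3→0, 4→2, 5→6, 6→4, 7→5

Verify φ preserves adjacency — for each edge of G1, its image is an edge of G2:
  (0,2) → (φ(0),φ(2)) = (3,7) ∈ E(G2) ✓
  (0,3) → (φ(0),φ(3)) = (0,3) ∈ E(G2) ✓
  (0,4) → (φ(0),φ(4)) = (2,3) ∈ E(G2) ✓
  (0,5) → (φ(0),φ(5)) = (3,6) ∈ E(G2) ✓
  (0,7) → (φ(0),φ(7)) = (3,5) ∈ E(G2) ✓
  (1,2) → (φ(1),φ(2)) = (1,7) ∈ E(G2) ✓
  (1,6) → (φ(1),φ(6)) = (1,4) ∈ E(G2) ✓
  (1,7) → (φ(1),φ(7)) = (1,5) ∈ E(G2) ✓
  (2,3) → (φ(2),φ(3)) = (0,7) ∈ E(G2) ✓
  (4,6) → (φ(4),φ(6)) = (2,4) ∈ E(G2) ✓
  (4,7) → (φ(4),φ(7)) = (2,5) ∈ E(G2) ✓
  (6,7) → (φ(6),φ(7)) = (4,5) ∈ E(G2) ✓
All 12 edges of G1 map to edges of G2, and |E(G1)| = |E(G2)| = 12, so φ is a bijection on edges as well as vertices. Hence G1 ≅ G2.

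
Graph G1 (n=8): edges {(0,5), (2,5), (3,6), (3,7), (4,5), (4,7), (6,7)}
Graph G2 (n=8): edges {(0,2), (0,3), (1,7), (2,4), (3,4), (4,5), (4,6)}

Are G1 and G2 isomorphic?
No, not isomorphic

The graphs are NOT isomorphic.

Degrees in G1: deg(0)=1, deg(1)=0, deg(2)=1, deg(3)=2, deg(4)=2, deg(5)=3, deg(6)=2, deg(7)=3.
Sorted degree sequence of G1: [3, 3, 2, 2, 2, 1, 1, 0].
Degrees in G2: deg(0)=2, deg(1)=1, deg(2)=2, deg(3)=2, deg(4)=4, deg(5)=1, deg(6)=1, deg(7)=1.
Sorted degree sequence of G2: [4, 2, 2, 2, 1, 1, 1, 1].
The (sorted) degree sequence is an isomorphism invariant, so since G1 and G2 have different degree sequences they cannot be isomorphic.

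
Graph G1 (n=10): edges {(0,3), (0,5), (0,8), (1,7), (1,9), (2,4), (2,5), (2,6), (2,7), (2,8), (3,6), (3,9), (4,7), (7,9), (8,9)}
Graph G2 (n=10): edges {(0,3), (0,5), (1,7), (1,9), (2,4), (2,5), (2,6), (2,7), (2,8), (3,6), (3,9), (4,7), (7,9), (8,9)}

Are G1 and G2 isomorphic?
No, not isomorphic

The graphs are NOT isomorphic.

Counting edges: G1 has 15 edge(s); G2 has 14 edge(s).
Edge count is an isomorphism invariant (a bijection on vertices induces a bijection on edges), so differing edge counts rule out isomorphism.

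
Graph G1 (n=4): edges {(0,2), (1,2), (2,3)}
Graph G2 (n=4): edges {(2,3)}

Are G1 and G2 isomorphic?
No, not isomorphic

The graphs are NOT isomorphic.

Connected components of G1: 1 component(s) with vertex sets [[0, 1, 2, 3]], sizes [4].
Connected components of G2: 3 component(s) with vertex sets [[0], [1], [2, 3]], sizes [1, 1, 2].
The number of connected components (and the multiset of component sizes) is an isomorphism invariant — an isomorphism maps each component of G1 bijectively onto a component of G2. Since G1 has 1 component(s) and G2 has 3, they cannot be isomorphic.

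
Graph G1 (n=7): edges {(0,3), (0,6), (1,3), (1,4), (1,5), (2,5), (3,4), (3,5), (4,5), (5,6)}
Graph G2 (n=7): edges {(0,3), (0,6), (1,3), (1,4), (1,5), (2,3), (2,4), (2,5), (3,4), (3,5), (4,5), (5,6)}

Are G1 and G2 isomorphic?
No, not isomorphic

The graphs are NOT isomorphic.

Counting edges: G1 has 10 edge(s); G2 has 12 edge(s).
Edge count is an isomorphism invariant (a bijection on vertices induces a bijection on edges), so differing edge counts rule out isomorphism.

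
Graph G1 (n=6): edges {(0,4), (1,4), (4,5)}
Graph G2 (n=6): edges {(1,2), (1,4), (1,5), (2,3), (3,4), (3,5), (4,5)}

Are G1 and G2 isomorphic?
No, not isomorphic

The graphs are NOT isomorphic.

Counting triangles (3-cliques): G1 has 0, G2 has 2.
Triangle count is an isomorphism invariant, so differing triangle counts rule out isomorphism.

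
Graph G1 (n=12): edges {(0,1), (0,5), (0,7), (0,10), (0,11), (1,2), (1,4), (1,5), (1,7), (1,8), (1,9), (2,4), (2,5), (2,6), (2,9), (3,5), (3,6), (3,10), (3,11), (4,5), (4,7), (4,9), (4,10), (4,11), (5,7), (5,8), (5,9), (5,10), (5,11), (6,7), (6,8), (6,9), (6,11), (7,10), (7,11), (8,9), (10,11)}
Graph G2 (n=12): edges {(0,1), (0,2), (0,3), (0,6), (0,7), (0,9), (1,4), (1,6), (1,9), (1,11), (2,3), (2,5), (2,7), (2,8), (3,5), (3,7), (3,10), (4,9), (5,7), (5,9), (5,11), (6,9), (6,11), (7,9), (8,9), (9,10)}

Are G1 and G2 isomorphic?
No, not isomorphic

The graphs are NOT isomorphic.

Degrees in G1: deg(0)=5, deg(1)=7, deg(2)=5, deg(3)=4, deg(4)=7, deg(5)=10, deg(6)=6, deg(7)=7, deg(8)=4, deg(9)=6, deg(10)=6, deg(11)=7.
Sorted degree sequence of G1: [10, 7, 7, 7, 7, 6, 6, 6, 5, 5, 4, 4].
Degrees in G2: deg(0)=6, deg(1)=5, deg(2)=5, deg(3)=5, deg(4)=2, deg(5)=5, deg(6)=4, deg(7)=5, deg(8)=2, deg(9)=8, deg(10)=2, deg(11)=3.
Sorted degree sequence of G2: [8, 6, 5, 5, 5, 5, 5, 4, 3, 2, 2, 2].
The (sorted) degree sequence is an isomorphism invariant, so since G1 and G2 have different degree sequences they cannot be isomorphic.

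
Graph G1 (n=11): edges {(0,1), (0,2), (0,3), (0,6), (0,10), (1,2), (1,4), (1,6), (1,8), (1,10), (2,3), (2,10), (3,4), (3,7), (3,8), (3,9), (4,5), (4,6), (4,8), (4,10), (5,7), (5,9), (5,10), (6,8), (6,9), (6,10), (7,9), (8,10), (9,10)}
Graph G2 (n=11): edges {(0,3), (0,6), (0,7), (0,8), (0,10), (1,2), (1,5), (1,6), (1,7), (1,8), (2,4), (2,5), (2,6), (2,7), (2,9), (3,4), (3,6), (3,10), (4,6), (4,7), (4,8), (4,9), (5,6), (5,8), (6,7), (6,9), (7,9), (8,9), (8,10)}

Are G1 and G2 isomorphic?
Yes, isomorphic

The graphs are isomorphic.
One valid mapping φ: V(G1) → V(G2): 0→1, 1→2, 2→5, 3→8, 4→4, 5→3, 6→7, 7→10, 8→9, 9→0, 10→6

Verify φ preserves adjacency — for each edge of G1, its image is an edge of G2:
  (0,1) → (φ(0),φ(1)) = (1,2) ∈ E(G2) ✓
  (0,2) → (φ(0),φ(2)) = (1,5) ∈ E(G2) ✓
  (0,3) → (φ(0),φ(3)) = (1,8) ∈ E(G2) ✓
  (0,6) → (φ(0),φ(6)) = (1,7) ∈ E(G2) ✓
  (0,10) → (φ(0),φ(10)) = (1,6) ∈ E(G2) ✓
  (1,2) → (φ(1),φ(2)) = (2,5) ∈ E(G2) ✓
  (1,4) → (φ(1),φ(4)) = (2,4) ∈ E(G2) ✓
  (1,6) → (φ(1),φ(6)) = (2,7) ∈ E(G2) ✓
  (1,8) → (φ(1),φ(8)) = (2,9) ∈ E(G2) ✓
  (1,10) → (φ(1),φ(10)) = (2,6) ∈ E(G2) ✓
  (2,3) → (φ(2),φ(3)) = (5,8) ∈ E(G2) ✓
  (2,10) → (φ(2),φ(10)) = (5,6) ∈ E(G2) ✓
  (3,4) → (φ(3),φ(4)) = (4,8) ∈ E(G2) ✓
  (3,7) → (φ(3),φ(7)) = (8,10) ∈ E(G2) ✓
  (3,8) → (φ(3),φ(8)) = (8,9) ∈ E(G2) ✓
  (3,9) → (φ(3),φ(9)) = (0,8) ∈ E(G2) ✓
  (4,5) → (φ(4),φ(5)) = (3,4) ∈ E(G2) ✓
  (4,6) → (φ(4),φ(6)) = (4,7) ∈ E(G2) ✓
  (4,8) → (φ(4),φ(8)) = (4,9) ∈ E(G2) ✓
  (4,10) → (φ(4),φ(10)) = (4,6) ∈ E(G2) ✓
  (5,7) → (φ(5),φ(7)) = (3,10) ∈ E(G2) ✓
  (5,9) → (φ(5),φ(9)) = (0,3) ∈ E(G2) ✓
  (5,10) → (φ(5),φ(10)) = (3,6) ∈ E(G2) ✓
  (6,8) → (φ(6),φ(8)) = (7,9) ∈ E(G2) ✓
  (6,9) → (φ(6),φ(9)) = (0,7) ∈ E(G2) ✓
  (6,10) → (φ(6),φ(10)) = (6,7) ∈ E(G2) ✓
  (7,9) → (φ(7),φ(9)) = (0,10) ∈ E(G2) ✓
  (8,10) → (φ(8),φ(10)) = (6,9) ∈ E(G2) ✓
  (9,10) → (φ(9),φ(10)) = (0,6) ∈ E(G2) ✓
All 29 edges of G1 map to edges of G2, and |E(G1)| = |E(G2)| = 29, so φ is a bijection on edges as well as vertices. Hence G1 ≅ G2.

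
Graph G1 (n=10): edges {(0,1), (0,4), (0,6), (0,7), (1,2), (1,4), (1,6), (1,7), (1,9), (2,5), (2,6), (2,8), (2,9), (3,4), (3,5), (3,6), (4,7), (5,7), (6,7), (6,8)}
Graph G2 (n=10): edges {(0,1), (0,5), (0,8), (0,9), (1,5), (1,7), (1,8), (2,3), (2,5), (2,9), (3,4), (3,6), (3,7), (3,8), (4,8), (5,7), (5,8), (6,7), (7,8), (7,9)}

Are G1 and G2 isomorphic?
Yes, isomorphic

The graphs are isomorphic.
One valid mapping φ: V(G1) → V(G2): 0→1, 1→8, 2→3, 3→9, 4→0, 5→2, 6→7, 7→5, 8→6, 9→4

Verify φ preserves adjacency — for each edge of G1, its image is an edge of G2:
  (0,1) → (φ(0),φ(1)) = (1,8) ∈ E(G2) ✓
  (0,4) → (φ(0),φ(4)) = (0,1) ∈ E(G2) ✓
  (0,6) → (φ(0),φ(6)) = (1,7) ∈ E(G2) ✓
  (0,7) → (φ(0),φ(7)) = (1,5) ∈ E(G2) ✓
  (1,2) → (φ(1),φ(2)) = (3,8) ∈ E(G2) ✓
  (1,4) → (φ(1),φ(4)) = (0,8) ∈ E(G2) ✓
  (1,6) → (φ(1),φ(6)) = (7,8) ∈ E(G2) ✓
  (1,7) → (φ(1),φ(7)) = (5,8) ∈ E(G2) ✓
  (1,9) → (φ(1),φ(9)) = (4,8) ∈ E(G2) ✓
  (2,5) → (φ(2),φ(5)) = (2,3) ∈ E(G2) ✓
  (2,6) → (φ(2),φ(6)) = (3,7) ∈ E(G2) ✓
  (2,8) → (φ(2),φ(8)) = (3,6) ∈ E(G2) ✓
  (2,9) → (φ(2),φ(9)) = (3,4) ∈ E(G2) ✓
  (3,4) → (φ(3),φ(4)) = (0,9) ∈ E(G2) ✓
  (3,5) → (φ(3),φ(5)) = (2,9) ∈ E(G2) ✓
  (3,6) → (φ(3),φ(6)) = (7,9) ∈ E(G2) ✓
  (4,7) → (φ(4),φ(7)) = (0,5) ∈ E(G2) ✓
  (5,7) → (φ(5),φ(7)) = (2,5) ∈ E(G2) ✓
  (6,7) → (φ(6),φ(7)) = (5,7) ∈ E(G2) ✓
  (6,8) → (φ(6),φ(8)) = (6,7) ∈ E(G2) ✓
All 20 edges of G1 map to edges of G2, and |E(G1)| = |E(G2)| = 20, so φ is a bijection on edges as well as vertices. Hence G1 ≅ G2.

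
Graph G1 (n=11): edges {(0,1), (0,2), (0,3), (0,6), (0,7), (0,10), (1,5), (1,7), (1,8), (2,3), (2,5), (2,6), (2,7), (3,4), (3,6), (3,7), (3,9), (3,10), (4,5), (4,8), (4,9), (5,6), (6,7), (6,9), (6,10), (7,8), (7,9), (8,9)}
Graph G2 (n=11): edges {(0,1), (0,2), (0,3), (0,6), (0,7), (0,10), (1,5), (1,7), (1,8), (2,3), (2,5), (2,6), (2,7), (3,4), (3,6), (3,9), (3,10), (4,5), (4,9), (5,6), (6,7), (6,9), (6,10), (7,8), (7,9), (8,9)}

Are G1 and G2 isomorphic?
No, not isomorphic

The graphs are NOT isomorphic.

Counting edges: G1 has 28 edge(s); G2 has 26 edge(s).
Edge count is an isomorphism invariant (a bijection on vertices induces a bijection on edges), so differing edge counts rule out isomorphism.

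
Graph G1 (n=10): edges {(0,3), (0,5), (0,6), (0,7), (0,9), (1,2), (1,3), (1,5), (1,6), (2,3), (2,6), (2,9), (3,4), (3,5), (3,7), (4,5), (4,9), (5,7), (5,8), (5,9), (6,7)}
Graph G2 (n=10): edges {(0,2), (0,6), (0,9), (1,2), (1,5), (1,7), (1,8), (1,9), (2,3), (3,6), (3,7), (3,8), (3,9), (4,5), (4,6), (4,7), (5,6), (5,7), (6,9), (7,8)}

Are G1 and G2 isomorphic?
No, not isomorphic

The graphs are NOT isomorphic.

Counting triangles (3-cliques): G1 has 11, G2 has 7.
Triangle count is an isomorphism invariant, so differing triangle counts rule out isomorphism.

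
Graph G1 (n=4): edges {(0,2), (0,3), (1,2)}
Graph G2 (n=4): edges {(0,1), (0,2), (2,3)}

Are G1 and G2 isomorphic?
Yes, isomorphic

The graphs are isomorphic.
One valid mapping φ: V(G1) → V(G2): 0→2, 1→1, 2→0, 3→3

Verify φ preserves adjacency — for each edge of G1, its image is an edge of G2:
  (0,2) → (φ(0),φ(2)) = (0,2) ∈ E(G2) ✓
  (0,3) → (φ(0),φ(3)) = (2,3) ∈ E(G2) ✓
  (1,2) → (φ(1),φ(2)) = (0,1) ∈ E(G2) ✓
All 3 edges of G1 map to edges of G2, and |E(G1)| = |E(G2)| = 3, so φ is a bijection on edges as well as vertices. Hence G1 ≅ G2.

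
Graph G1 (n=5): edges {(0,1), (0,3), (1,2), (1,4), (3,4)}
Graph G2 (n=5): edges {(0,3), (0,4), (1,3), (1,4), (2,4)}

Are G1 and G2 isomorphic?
Yes, isomorphic

The graphs are isomorphic.
One valid mapping φ: V(G1) → V(G2): 0→0, 1→4, 2→2, 3→3, 4→1

Verify φ preserves adjacency — for each edge of G1, its image is an edge of G2:
  (0,1) → (φ(0),φ(1)) = (0,4) ∈ E(G2) ✓
  (0,3) → (φ(0),φ(3)) = (0,3) ∈ E(G2) ✓
  (1,2) → (φ(1),φ(2)) = (2,4) ∈ E(G2) ✓
  (1,4) → (φ(1),φ(4)) = (1,4) ∈ E(G2) ✓
  (3,4) → (φ(3),φ(4)) = (1,3) ∈ E(G2) ✓
All 5 edges of G1 map to edges of G2, and |E(G1)| = |E(G2)| = 5, so φ is a bijection on edges as well as vertices. Hence G1 ≅ G2.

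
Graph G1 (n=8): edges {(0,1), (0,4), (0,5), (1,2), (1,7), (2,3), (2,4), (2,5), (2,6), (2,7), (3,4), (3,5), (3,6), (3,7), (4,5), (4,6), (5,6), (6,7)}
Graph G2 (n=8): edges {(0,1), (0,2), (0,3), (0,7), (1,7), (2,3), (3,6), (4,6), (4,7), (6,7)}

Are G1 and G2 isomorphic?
No, not isomorphic

The graphs are NOT isomorphic.

Connected components of G1: 1 component(s) with vertex sets [[0, 1, 2, 3, 4, 5, 6, 7]], sizes [8].
Connected components of G2: 2 component(s) with vertex sets [[5], [0, 1, 2, 3, 4, 6, 7]], sizes [1, 7].
The number of connected components (and the multiset of component sizes) is an isomorphism invariant — an isomorphism maps each component of G1 bijectively onto a component of G2. Since G1 has 1 component(s) and G2 has 2, they cannot be isomorphic.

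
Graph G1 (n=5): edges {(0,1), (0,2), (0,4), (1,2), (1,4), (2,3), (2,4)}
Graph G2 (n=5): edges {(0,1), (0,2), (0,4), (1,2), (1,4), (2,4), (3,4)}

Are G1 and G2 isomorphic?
Yes, isomorphic

The graphs are isomorphic.
One valid mapping φ: V(G1) → V(G2): 0→0, 1→2, 2→4, 3→3, 4→1

Verify φ preserves adjacency — for each edge of G1, its image is an edge of G2:
  (0,1) → (φ(0),φ(1)) = (0,2) ∈ E(G2) ✓
  (0,2) → (φ(0),φ(2)) = (0,4) ∈ E(G2) ✓
  (0,4) → (φ(0),φ(4)) = (0,1) ∈ E(G2) ✓
  (1,2) → (φ(1),φ(2)) = (2,4) ∈ E(G2) ✓
  (1,4) → (φ(1),φ(4)) = (1,2) ∈ E(G2) ✓
  (2,3) → (φ(2),φ(3)) = (3,4) ∈ E(G2) ✓
  (2,4) → (φ(2),φ(4)) = (1,4) ∈ E(G2) ✓
All 7 edges of G1 map to edges of G2, and |E(G1)| = |E(G2)| = 7, so φ is a bijection on edges as well as vertices. Hence G1 ≅ G2.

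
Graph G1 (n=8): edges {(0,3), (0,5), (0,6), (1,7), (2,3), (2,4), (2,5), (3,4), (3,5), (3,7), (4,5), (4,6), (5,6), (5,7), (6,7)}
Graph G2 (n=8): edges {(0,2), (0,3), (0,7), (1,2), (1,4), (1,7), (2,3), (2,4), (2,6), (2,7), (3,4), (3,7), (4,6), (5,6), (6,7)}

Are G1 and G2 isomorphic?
Yes, isomorphic

The graphs are isomorphic.
One valid mapping φ: V(G1) → V(G2): 0→1, 1→5, 2→0, 3→7, 4→3, 5→2, 6→4, 7→6

Verify φ preserves adjacency — for each edge of G1, its image is an edge of G2:
  (0,3) → (φ(0),φ(3)) = (1,7) ∈ E(G2) ✓
  (0,5) → (φ(0),φ(5)) = (1,2) ∈ E(G2) ✓
  (0,6) → (φ(0),φ(6)) = (1,4) ∈ E(G2) ✓
  (1,7) → (φ(1),φ(7)) = (5,6) ∈ E(G2) ✓
  (2,3) → (φ(2),φ(3)) = (0,7) ∈ E(G2) ✓
  (2,4) → (φ(2),φ(4)) = (0,3) ∈ E(G2) ✓
  (2,5) → (φ(2),φ(5)) = (0,2) ∈ E(G2) ✓
  (3,4) → (φ(3),φ(4)) = (3,7) ∈ E(G2) ✓
  (3,5) → (φ(3),φ(5)) = (2,7) ∈ E(G2) ✓
  (3,7) → (φ(3),φ(7)) = (6,7) ∈ E(G2) ✓
  (4,5) → (φ(4),φ(5)) = (2,3) ∈ E(G2) ✓
  (4,6) → (φ(4),φ(6)) = (3,4) ∈ E(G2) ✓
  (5,6) → (φ(5),φ(6)) = (2,4) ∈ E(G2) ✓
  (5,7) → (φ(5),φ(7)) = (2,6) ∈ E(G2) ✓
  (6,7) → (φ(6),φ(7)) = (4,6) ∈ E(G2) ✓
All 15 edges of G1 map to edges of G2, and |E(G1)| = |E(G2)| = 15, so φ is a bijection on edges as well as vertices. Hence G1 ≅ G2.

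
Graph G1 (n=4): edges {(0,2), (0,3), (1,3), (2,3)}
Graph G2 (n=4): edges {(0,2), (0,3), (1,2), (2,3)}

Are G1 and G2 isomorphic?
Yes, isomorphic

The graphs are isomorphic.
One valid mapping φ: V(G1) → V(G2): 0→0, 1→1, 2→3, 3→2

Verify φ preserves adjacency — for each edge of G1, its image is an edge of G2:
  (0,2) → (φ(0),φ(2)) = (0,3) ∈ E(G2) ✓
  (0,3) → (φ(0),φ(3)) = (0,2) ∈ E(G2) ✓
  (1,3) → (φ(1),φ(3)) = (1,2) ∈ E(G2) ✓
  (2,3) → (φ(2),φ(3)) = (2,3) ∈ E(G2) ✓
All 4 edges of G1 map to edges of G2, and |E(G1)| = |E(G2)| = 4, so φ is a bijection on edges as well as vertices. Hence G1 ≅ G2.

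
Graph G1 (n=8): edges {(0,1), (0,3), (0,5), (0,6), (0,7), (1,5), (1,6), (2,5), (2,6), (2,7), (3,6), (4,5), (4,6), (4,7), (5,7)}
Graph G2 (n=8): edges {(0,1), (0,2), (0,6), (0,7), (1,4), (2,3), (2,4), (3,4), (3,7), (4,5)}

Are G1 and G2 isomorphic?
No, not isomorphic

The graphs are NOT isomorphic.

Counting triangles (3-cliques): G1 has 6, G2 has 1.
Triangle count is an isomorphism invariant, so differing triangle counts rule out isomorphism.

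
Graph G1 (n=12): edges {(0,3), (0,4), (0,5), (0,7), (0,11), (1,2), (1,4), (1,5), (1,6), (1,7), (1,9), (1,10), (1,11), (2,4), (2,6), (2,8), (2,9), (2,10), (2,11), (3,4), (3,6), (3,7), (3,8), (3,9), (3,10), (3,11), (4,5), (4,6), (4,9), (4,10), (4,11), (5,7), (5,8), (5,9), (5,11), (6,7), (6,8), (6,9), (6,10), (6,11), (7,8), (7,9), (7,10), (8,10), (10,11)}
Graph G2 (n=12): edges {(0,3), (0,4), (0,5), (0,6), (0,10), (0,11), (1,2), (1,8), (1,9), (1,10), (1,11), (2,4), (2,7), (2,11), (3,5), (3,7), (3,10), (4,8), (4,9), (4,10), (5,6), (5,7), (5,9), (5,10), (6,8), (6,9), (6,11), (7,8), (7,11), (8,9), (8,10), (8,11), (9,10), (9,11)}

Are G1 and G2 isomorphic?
No, not isomorphic

The graphs are NOT isomorphic.

Counting triangles (3-cliques): G1 has 65, G2 has 26.
Triangle count is an isomorphism invariant, so differing triangle counts rule out isomorphism.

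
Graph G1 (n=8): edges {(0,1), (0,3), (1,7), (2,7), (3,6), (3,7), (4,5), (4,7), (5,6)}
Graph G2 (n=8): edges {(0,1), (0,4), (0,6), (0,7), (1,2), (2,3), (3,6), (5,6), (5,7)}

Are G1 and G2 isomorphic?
Yes, isomorphic

The graphs are isomorphic.
One valid mapping φ: V(G1) → V(G2): 0→5, 1→7, 2→4, 3→6, 4→1, 5→2, 6→3, 7→0

Verify φ preserves adjacency — for each edge of G1, its image is an edge of G2:
  (0,1) → (φ(0),φ(1)) = (5,7) ∈ E(G2) ✓
  (0,3) → (φ(0),φ(3)) = (5,6) ∈ E(G2) ✓
  (1,7) → (φ(1),φ(7)) = (0,7) ∈ E(G2) ✓
  (2,7) → (φ(2),φ(7)) = (0,4) ∈ E(G2) ✓
  (3,6) → (φ(3),φ(6)) = (3,6) ∈ E(G2) ✓
  (3,7) → (φ(3),φ(7)) = (0,6) ∈ E(G2) ✓
  (4,5) → (φ(4),φ(5)) = (1,2) ∈ E(G2) ✓
  (4,7) → (φ(4),φ(7)) = (0,1) ∈ E(G2) ✓
  (5,6) → (φ(5),φ(6)) = (2,3) ∈ E(G2) ✓
All 9 edges of G1 map to edges of G2, and |E(G1)| = |E(G2)| = 9, so φ is a bijection on edges as well as vertices. Hence G1 ≅ G2.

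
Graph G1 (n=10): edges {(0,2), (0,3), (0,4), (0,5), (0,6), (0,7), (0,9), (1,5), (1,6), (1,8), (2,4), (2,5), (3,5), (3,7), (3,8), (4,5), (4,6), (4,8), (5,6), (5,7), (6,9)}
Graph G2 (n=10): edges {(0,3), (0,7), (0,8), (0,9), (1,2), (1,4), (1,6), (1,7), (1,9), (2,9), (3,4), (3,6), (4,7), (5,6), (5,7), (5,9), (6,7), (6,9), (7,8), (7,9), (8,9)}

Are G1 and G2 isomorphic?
Yes, isomorphic

The graphs are isomorphic.
One valid mapping φ: V(G1) → V(G2): 0→9, 1→4, 2→5, 3→0, 4→6, 5→7, 6→1, 7→8, 8→3, 9→2

Verify φ preserves adjacency — for each edge of G1, its image is an edge of G2:
  (0,2) → (φ(0),φ(2)) = (5,9) ∈ E(G2) ✓
  (0,3) → (φ(0),φ(3)) = (0,9) ∈ E(G2) ✓
  (0,4) → (φ(0),φ(4)) = (6,9) ∈ E(G2) ✓
  (0,5) → (φ(0),φ(5)) = (7,9) ∈ E(G2) ✓
  (0,6) → (φ(0),φ(6)) = (1,9) ∈ E(G2) ✓
  (0,7) → (φ(0),φ(7)) = (8,9) ∈ E(G2) ✓
  (0,9) → (φ(0),φ(9)) = (2,9) ∈ E(G2) ✓
  (1,5) → (φ(1),φ(5)) = (4,7) ∈ E(G2) ✓
  (1,6) → (φ(1),φ(6)) = (1,4) ∈ E(G2) ✓
  (1,8) → (φ(1),φ(8)) = (3,4) ∈ E(G2) ✓
  (2,4) → (φ(2),φ(4)) = (5,6) ∈ E(G2) ✓
  (2,5) → (φ(2),φ(5)) = (5,7) ∈ E(G2) ✓
  (3,5) → (φ(3),φ(5)) = (0,7) ∈ E(G2) ✓
  (3,7) → (φ(3),φ(7)) = (0,8) ∈ E(G2) ✓
  (3,8) → (φ(3),φ(8)) = (0,3) ∈ E(G2) ✓
  (4,5) → (φ(4),φ(5)) = (6,7) ∈ E(G2) ✓
  (4,6) → (φ(4),φ(6)) = (1,6) ∈ E(G2) ✓
  (4,8) → (φ(4),φ(8)) = (3,6) ∈ E(G2) ✓
  (5,6) → (φ(5),φ(6)) = (1,7) ∈ E(G2) ✓
  (5,7) → (φ(5),φ(7)) = (7,8) ∈ E(G2) ✓
  (6,9) → (φ(6),φ(9)) = (1,2) ∈ E(G2) ✓
All 21 edges of G1 map to edges of G2, and |E(G1)| = |E(G2)| = 21, so φ is a bijection on edges as well as vertices. Hence G1 ≅ G2.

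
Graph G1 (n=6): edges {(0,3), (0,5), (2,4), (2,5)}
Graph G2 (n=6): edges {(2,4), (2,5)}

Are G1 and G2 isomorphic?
No, not isomorphic

The graphs are NOT isomorphic.

Counting edges: G1 has 4 edge(s); G2 has 2 edge(s).
Edge count is an isomorphism invariant (a bijection on vertices induces a bijection on edges), so differing edge counts rule out isomorphism.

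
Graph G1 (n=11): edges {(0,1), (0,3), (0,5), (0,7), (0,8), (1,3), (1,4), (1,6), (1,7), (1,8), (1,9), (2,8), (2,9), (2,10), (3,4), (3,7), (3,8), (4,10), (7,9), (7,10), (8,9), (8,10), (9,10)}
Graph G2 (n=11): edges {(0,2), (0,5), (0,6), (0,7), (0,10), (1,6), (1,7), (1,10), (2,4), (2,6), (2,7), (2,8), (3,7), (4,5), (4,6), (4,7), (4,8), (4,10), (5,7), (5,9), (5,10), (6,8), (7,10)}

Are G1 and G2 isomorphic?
Yes, isomorphic

The graphs are isomorphic.
One valid mapping φ: V(G1) → V(G2): 0→5, 1→7, 2→8, 3→10, 4→1, 5→9, 6→3, 7→0, 8→4, 9→2, 10→6

Verify φ preserves adjacency — for each edge of G1, its image is an edge of G2:
  (0,1) → (φ(0),φ(1)) = (5,7) ∈ E(G2) ✓
  (0,3) → (φ(0),φ(3)) = (5,10) ∈ E(G2) ✓
  (0,5) → (φ(0),φ(5)) = (5,9) ∈ E(G2) ✓
  (0,7) → (φ(0),φ(7)) = (0,5) ∈ E(G2) ✓
  (0,8) → (φ(0),φ(8)) = (4,5) ∈ E(G2) ✓
  (1,3) → (φ(1),φ(3)) = (7,10) ∈ E(G2) ✓
  (1,4) → (φ(1),φ(4)) = (1,7) ∈ E(G2) ✓
  (1,6) → (φ(1),φ(6)) = (3,7) ∈ E(G2) ✓
  (1,7) → (φ(1),φ(7)) = (0,7) ∈ E(G2) ✓
  (1,8) → (φ(1),φ(8)) = (4,7) ∈ E(G2) ✓
  (1,9) → (φ(1),φ(9)) = (2,7) ∈ E(G2) ✓
  (2,8) → (φ(2),φ(8)) = (4,8) ∈ E(G2) ✓
  (2,9) → (φ(2),φ(9)) = (2,8) ∈ E(G2) ✓
  (2,10) → (φ(2),φ(10)) = (6,8) ∈ E(G2) ✓
  (3,4) → (φ(3),φ(4)) = (1,10) ∈ E(G2) ✓
  (3,7) → (φ(3),φ(7)) = (0,10) ∈ E(G2) ✓
  (3,8) → (φ(3),φ(8)) = (4,10) ∈ E(G2) ✓
  (4,10) → (φ(4),φ(10)) = (1,6) ∈ E(G2) ✓
  (7,9) → (φ(7),φ(9)) = (0,2) ∈ E(G2) ✓
  (7,10) → (φ(7),φ(10)) = (0,6) ∈ E(G2) ✓
  (8,9) → (φ(8),φ(9)) = (2,4) ∈ E(G2) ✓
  (8,10) → (φ(8),φ(10)) = (4,6) ∈ E(G2) ✓
  (9,10) → (φ(9),φ(10)) = (2,6) ∈ E(G2) ✓
All 23 edges of G1 map to edges of G2, and |E(G1)| = |E(G2)| = 23, so φ is a bijection on edges as well as vertices. Hence G1 ≅ G2.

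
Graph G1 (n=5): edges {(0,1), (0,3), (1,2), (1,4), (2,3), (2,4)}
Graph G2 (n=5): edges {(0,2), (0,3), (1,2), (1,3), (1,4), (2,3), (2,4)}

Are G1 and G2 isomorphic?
No, not isomorphic

The graphs are NOT isomorphic.

Degrees in G1: deg(0)=2, deg(1)=3, deg(2)=3, deg(3)=2, deg(4)=2.
Sorted degree sequence of G1: [3, 3, 2, 2, 2].
Degrees in G2: deg(0)=2, deg(1)=3, deg(2)=4, deg(3)=3, deg(4)=2.
Sorted degree sequence of G2: [4, 3, 3, 2, 2].
The (sorted) degree sequence is an isomorphism invariant, so since G1 and G2 have different degree sequences they cannot be isomorphic.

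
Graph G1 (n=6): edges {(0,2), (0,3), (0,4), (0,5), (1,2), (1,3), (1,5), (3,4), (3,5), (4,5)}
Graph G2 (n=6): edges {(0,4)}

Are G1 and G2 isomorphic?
No, not isomorphic

The graphs are NOT isomorphic.

Connected components of G1: 1 component(s) with vertex sets [[0, 1, 2, 3, 4, 5]], sizes [6].
Connected components of G2: 5 component(s) with vertex sets [[1], [2], [3], [5], [0, 4]], sizes [1, 1, 1, 1, 2].
The number of connected components (and the multiset of component sizes) is an isomorphism invariant — an isomorphism maps each component of G1 bijectively onto a component of G2. Since G1 has 1 component(s) and G2 has 5, they cannot be isomorphic.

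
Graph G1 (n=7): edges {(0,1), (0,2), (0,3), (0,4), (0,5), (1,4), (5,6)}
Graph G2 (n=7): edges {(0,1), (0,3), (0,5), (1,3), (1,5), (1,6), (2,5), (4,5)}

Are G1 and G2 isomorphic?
No, not isomorphic

The graphs are NOT isomorphic.

Counting triangles (3-cliques): G1 has 1, G2 has 2.
Triangle count is an isomorphism invariant, so differing triangle counts rule out isomorphism.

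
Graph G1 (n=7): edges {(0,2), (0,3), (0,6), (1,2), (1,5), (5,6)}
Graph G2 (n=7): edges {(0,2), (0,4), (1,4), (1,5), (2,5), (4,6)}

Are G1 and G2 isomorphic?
Yes, isomorphic

The graphs are isomorphic.
One valid mapping φ: V(G1) → V(G2): 0→4, 1→2, 2→0, 3→6, 4→3, 5→5, 6→1

Verify φ preserves adjacency — for each edge of G1, its image is an edge of G2:
  (0,2) → (φ(0),φ(2)) = (0,4) ∈ E(G2) ✓
  (0,3) → (φ(0),φ(3)) = (4,6) ∈ E(G2) ✓
  (0,6) → (φ(0),φ(6)) = (1,4) ∈ E(G2) ✓
  (1,2) → (φ(1),φ(2)) = (0,2) ∈ E(G2) ✓
  (1,5) → (φ(1),φ(5)) = (2,5) ∈ E(G2) ✓
  (5,6) → (φ(5),φ(6)) = (1,5) ∈ E(G2) ✓
All 6 edges of G1 map to edges of G2, and |E(G1)| = |E(G2)| = 6, so φ is a bijection on edges as well as vertices. Hence G1 ≅ G2.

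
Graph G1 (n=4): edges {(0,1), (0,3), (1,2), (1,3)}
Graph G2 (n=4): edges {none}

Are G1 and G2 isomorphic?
No, not isomorphic

The graphs are NOT isomorphic.

Counting triangles (3-cliques): G1 has 1, G2 has 0.
Triangle count is an isomorphism invariant, so differing triangle counts rule out isomorphism.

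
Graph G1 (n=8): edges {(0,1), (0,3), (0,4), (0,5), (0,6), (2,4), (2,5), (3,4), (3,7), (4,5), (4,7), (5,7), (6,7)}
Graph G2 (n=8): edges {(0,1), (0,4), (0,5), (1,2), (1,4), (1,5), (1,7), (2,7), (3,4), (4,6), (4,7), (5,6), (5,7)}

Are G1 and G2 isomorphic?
Yes, isomorphic

The graphs are isomorphic.
One valid mapping φ: V(G1) → V(G2): 0→4, 1→3, 2→2, 3→0, 4→1, 5→7, 6→6, 7→5

Verify φ preserves adjacency — for each edge of G1, its image is an edge of G2:
  (0,1) → (φ(0),φ(1)) = (3,4) ∈ E(G2) ✓
  (0,3) → (φ(0),φ(3)) = (0,4) ∈ E(G2) ✓
  (0,4) → (φ(0),φ(4)) = (1,4) ∈ E(G2) ✓
  (0,5) → (φ(0),φ(5)) = (4,7) ∈ E(G2) ✓
  (0,6) → (φ(0),φ(6)) = (4,6) ∈ E(G2) ✓
  (2,4) → (φ(2),φ(4)) = (1,2) ∈ E(G2) ✓
  (2,5) → (φ(2),φ(5)) = (2,7) ∈ E(G2) ✓
  (3,4) → (φ(3),φ(4)) = (0,1) ∈ E(G2) ✓
  (3,7) → (φ(3),φ(7)) = (0,5) ∈ E(G2) ✓
  (4,5) → (φ(4),φ(5)) = (1,7) ∈ E(G2) ✓
  (4,7) → (φ(4),φ(7)) = (1,5) ∈ E(G2) ✓
  (5,7) → (φ(5),φ(7)) = (5,7) ∈ E(G2) ✓
  (6,7) → (φ(6),φ(7)) = (5,6) ∈ E(G2) ✓
All 13 edges of G1 map to edges of G2, and |E(G1)| = |E(G2)| = 13, so φ is a bijection on edges as well as vertices. Hence G1 ≅ G2.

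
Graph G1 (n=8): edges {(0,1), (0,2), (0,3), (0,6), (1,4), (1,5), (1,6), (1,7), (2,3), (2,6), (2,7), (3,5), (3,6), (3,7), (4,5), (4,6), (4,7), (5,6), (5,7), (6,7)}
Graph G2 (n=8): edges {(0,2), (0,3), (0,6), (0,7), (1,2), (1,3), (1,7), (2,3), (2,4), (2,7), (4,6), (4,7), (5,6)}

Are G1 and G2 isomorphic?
No, not isomorphic

The graphs are NOT isomorphic.

Degrees in G1: deg(0)=4, deg(1)=5, deg(2)=4, deg(3)=5, deg(4)=4, deg(5)=5, deg(6)=7, deg(7)=6.
Sorted degree sequence of G1: [7, 6, 5, 5, 5, 4, 4, 4].
Degrees in G2: deg(0)=4, deg(1)=3, deg(2)=5, deg(3)=3, deg(4)=3, deg(5)=1, deg(6)=3, deg(7)=4.
Sorted degree sequence of G2: [5, 4, 4, 3, 3, 3, 3, 1].
The (sorted) degree sequence is an isomorphism invariant, so since G1 and G2 have different degree sequences they cannot be isomorphic.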